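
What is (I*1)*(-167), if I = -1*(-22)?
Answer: -3674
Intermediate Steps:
I = 22
(I*1)*(-167) = (22*1)*(-167) = 22*(-167) = -3674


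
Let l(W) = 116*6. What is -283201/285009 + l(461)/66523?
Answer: -18641013859/18959653707 ≈ -0.98319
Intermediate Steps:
l(W) = 696
-283201/285009 + l(461)/66523 = -283201/285009 + 696/66523 = -18641013859/18959653707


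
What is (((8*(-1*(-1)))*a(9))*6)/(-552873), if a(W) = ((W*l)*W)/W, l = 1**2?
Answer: -144/184291 ≈ -0.00078137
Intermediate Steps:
l = 1
a(W) = W (a(W) = ((W*1)*W)/W = (W*W)/W = W**2/W = W)
(((8*(-1*(-1)))*a(9))*6)/(-552873) = (((8*(-1*(-1)))*9)*6)/(-552873) = (((8*1)*9)*6)*(-1/552873) = ((8*9)*6)*(-1/552873) = (72*6)*(-1/552873) = 432*(-1/552873) = -144/184291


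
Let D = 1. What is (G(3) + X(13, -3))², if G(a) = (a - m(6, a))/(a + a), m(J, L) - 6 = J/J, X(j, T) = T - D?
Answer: 196/9 ≈ 21.778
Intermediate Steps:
X(j, T) = -1 + T (X(j, T) = T - 1*1 = T - 1 = -1 + T)
m(J, L) = 7 (m(J, L) = 6 + J/J = 6 + 1 = 7)
G(a) = (-7 + a)/(2*a) (G(a) = (a - 1*7)/(a + a) = (a - 7)/((2*a)) = (-7 + a)*(1/(2*a)) = (-7 + a)/(2*a))
(G(3) + X(13, -3))² = ((½)*(-7 + 3)/3 + (-1 - 3))² = ((½)*(⅓)*(-4) - 4)² = (-⅔ - 4)² = (-14/3)² = 196/9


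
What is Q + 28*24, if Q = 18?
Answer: 690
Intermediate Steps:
Q + 28*24 = 18 + 28*24 = 18 + 672 = 690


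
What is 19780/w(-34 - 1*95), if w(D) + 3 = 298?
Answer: 3956/59 ≈ 67.051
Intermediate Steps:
w(D) = 295 (w(D) = -3 + 298 = 295)
19780/w(-34 - 1*95) = 19780/295 = 19780*(1/295) = 3956/59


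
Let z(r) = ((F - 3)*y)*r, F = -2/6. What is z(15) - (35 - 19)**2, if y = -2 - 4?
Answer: 44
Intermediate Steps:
y = -6
F = -1/3 (F = -2*1/6 = -1/3 ≈ -0.33333)
z(r) = 20*r (z(r) = ((-1/3 - 3)*(-6))*r = (-10/3*(-6))*r = 20*r)
z(15) - (35 - 19)**2 = 20*15 - (35 - 19)**2 = 300 - 1*16**2 = 300 - 1*256 = 300 - 256 = 44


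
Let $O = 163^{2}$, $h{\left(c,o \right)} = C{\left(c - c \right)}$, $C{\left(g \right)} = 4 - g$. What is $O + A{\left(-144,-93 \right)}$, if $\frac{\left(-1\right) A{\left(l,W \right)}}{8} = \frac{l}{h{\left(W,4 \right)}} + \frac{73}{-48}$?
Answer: $\frac{161215}{6} \approx 26869.0$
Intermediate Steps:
$h{\left(c,o \right)} = 4$ ($h{\left(c,o \right)} = 4 - \left(c - c\right) = 4 - 0 = 4 + 0 = 4$)
$A{\left(l,W \right)} = \frac{73}{6} - 2 l$ ($A{\left(l,W \right)} = - 8 \left(\frac{l}{4} + \frac{73}{-48}\right) = - 8 \left(l \frac{1}{4} + 73 \left(- \frac{1}{48}\right)\right) = - 8 \left(\frac{l}{4} - \frac{73}{48}\right) = - 8 \left(- \frac{73}{48} + \frac{l}{4}\right) = \frac{73}{6} - 2 l$)
$O = 26569$
$O + A{\left(-144,-93 \right)} = 26569 + \left(\frac{73}{6} - -288\right) = 26569 + \left(\frac{73}{6} + 288\right) = 26569 + \frac{1801}{6} = \frac{161215}{6}$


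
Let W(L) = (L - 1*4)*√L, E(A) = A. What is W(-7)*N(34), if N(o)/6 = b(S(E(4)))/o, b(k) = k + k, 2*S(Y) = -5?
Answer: 165*I*√7/17 ≈ 25.679*I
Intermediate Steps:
S(Y) = -5/2 (S(Y) = (½)*(-5) = -5/2)
b(k) = 2*k
W(L) = √L*(-4 + L) (W(L) = (L - 4)*√L = (-4 + L)*√L = √L*(-4 + L))
N(o) = -30/o (N(o) = 6*((2*(-5/2))/o) = 6*(-5/o) = -30/o)
W(-7)*N(34) = (√(-7)*(-4 - 7))*(-30/34) = ((I*√7)*(-11))*(-30*1/34) = -11*I*√7*(-15/17) = 165*I*√7/17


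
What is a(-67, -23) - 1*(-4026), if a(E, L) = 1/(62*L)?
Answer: 5741075/1426 ≈ 4026.0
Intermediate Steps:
a(E, L) = 1/(62*L)
a(-67, -23) - 1*(-4026) = (1/62)/(-23) - 1*(-4026) = (1/62)*(-1/23) + 4026 = -1/1426 + 4026 = 5741075/1426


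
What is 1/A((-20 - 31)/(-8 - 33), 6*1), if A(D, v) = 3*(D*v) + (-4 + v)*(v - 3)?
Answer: 41/1164 ≈ 0.035223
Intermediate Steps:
A(D, v) = (-4 + v)*(-3 + v) + 3*D*v (A(D, v) = 3*D*v + (-4 + v)*(-3 + v) = (-4 + v)*(-3 + v) + 3*D*v)
1/A((-20 - 31)/(-8 - 33), 6*1) = 1/(12 + (6*1)² - 42 + 3*((-20 - 31)/(-8 - 33))*(6*1)) = 1/(12 + 6² - 7*6 + 3*(-51/(-41))*6) = 1/(12 + 36 - 42 + 3*(-51*(-1/41))*6) = 1/(12 + 36 - 42 + 3*(51/41)*6) = 1/(12 + 36 - 42 + 918/41) = 1/(1164/41) = 41/1164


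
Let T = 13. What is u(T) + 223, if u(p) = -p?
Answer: 210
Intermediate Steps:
u(T) + 223 = -1*13 + 223 = -13 + 223 = 210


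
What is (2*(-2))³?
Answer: -64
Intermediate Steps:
(2*(-2))³ = (-4)³ = -64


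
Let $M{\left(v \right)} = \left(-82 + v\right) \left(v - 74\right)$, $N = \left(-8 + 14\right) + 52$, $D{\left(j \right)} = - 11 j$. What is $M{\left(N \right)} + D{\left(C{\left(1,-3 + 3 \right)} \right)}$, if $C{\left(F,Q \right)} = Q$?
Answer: $384$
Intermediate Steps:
$N = 58$ ($N = 6 + 52 = 58$)
$M{\left(v \right)} = \left(-82 + v\right) \left(-74 + v\right)$
$M{\left(N \right)} + D{\left(C{\left(1,-3 + 3 \right)} \right)} = \left(6068 + 58^{2} - 9048\right) - 11 \left(-3 + 3\right) = \left(6068 + 3364 - 9048\right) - 0 = 384 + 0 = 384$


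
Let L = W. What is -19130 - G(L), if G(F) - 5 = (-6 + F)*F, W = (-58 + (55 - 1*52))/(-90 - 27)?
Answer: -261903430/13689 ≈ -19132.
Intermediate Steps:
W = 55/117 (W = (-58 + (55 - 52))/(-117) = (-58 + 3)*(-1/117) = -55*(-1/117) = 55/117 ≈ 0.47009)
L = 55/117 ≈ 0.47009
G(F) = 5 + F*(-6 + F) (G(F) = 5 + (-6 + F)*F = 5 + F*(-6 + F))
-19130 - G(L) = -19130 - (5 + (55/117)**2 - 6*55/117) = -19130 - (5 + 3025/13689 - 110/39) = -19130 - 1*32860/13689 = -19130 - 32860/13689 = -261903430/13689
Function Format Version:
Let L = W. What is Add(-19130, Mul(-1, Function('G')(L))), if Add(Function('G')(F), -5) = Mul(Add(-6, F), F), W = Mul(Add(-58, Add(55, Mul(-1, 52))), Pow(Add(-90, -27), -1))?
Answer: Rational(-261903430, 13689) ≈ -19132.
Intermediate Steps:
W = Rational(55, 117) (W = Mul(Add(-58, Add(55, -52)), Pow(-117, -1)) = Mul(Add(-58, 3), Rational(-1, 117)) = Mul(-55, Rational(-1, 117)) = Rational(55, 117) ≈ 0.47009)
L = Rational(55, 117) ≈ 0.47009
Function('G')(F) = Add(5, Mul(F, Add(-6, F))) (Function('G')(F) = Add(5, Mul(Add(-6, F), F)) = Add(5, Mul(F, Add(-6, F))))
Add(-19130, Mul(-1, Function('G')(L))) = Add(-19130, Mul(-1, Add(5, Pow(Rational(55, 117), 2), Mul(-6, Rational(55, 117))))) = Add(-19130, Mul(-1, Add(5, Rational(3025, 13689), Rational(-110, 39)))) = Add(-19130, Mul(-1, Rational(32860, 13689))) = Add(-19130, Rational(-32860, 13689)) = Rational(-261903430, 13689)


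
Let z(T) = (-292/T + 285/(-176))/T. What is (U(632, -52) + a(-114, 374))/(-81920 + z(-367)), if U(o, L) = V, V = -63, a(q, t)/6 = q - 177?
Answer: 1588252688/71923524951 ≈ 0.022083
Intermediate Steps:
a(q, t) = -1062 + 6*q (a(q, t) = 6*(q - 177) = 6*(-177 + q) = -1062 + 6*q)
U(o, L) = -63
z(T) = (-285/176 - 292/T)/T (z(T) = (-292/T + 285*(-1/176))/T = (-292/T - 285/176)/T = (-285/176 - 292/T)/T)
(U(632, -52) + a(-114, 374))/(-81920 + z(-367)) = (-63 + (-1062 + 6*(-114)))/(-81920 + (1/176)*(-51392 - 285*(-367))/(-367)²) = (-63 + (-1062 - 684))/(-81920 + (1/176)*(1/134689)*(-51392 + 104595)) = (-63 - 1746)/(-81920 + (1/176)*(1/134689)*53203) = -1809/(-81920 + 53203/23705264) = -1809/(-1941935173677/23705264) = -1809*(-23705264/1941935173677) = 1588252688/71923524951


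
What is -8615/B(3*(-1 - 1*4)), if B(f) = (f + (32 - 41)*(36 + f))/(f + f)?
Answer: -43075/34 ≈ -1266.9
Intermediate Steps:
B(f) = (-324 - 8*f)/(2*f) (B(f) = (f - 9*(36 + f))/((2*f)) = (f + (-324 - 9*f))*(1/(2*f)) = (-324 - 8*f)*(1/(2*f)) = (-324 - 8*f)/(2*f))
-8615/B(3*(-1 - 1*4)) = -8615/(-4 - 162*1/(3*(-1 - 1*4))) = -8615/(-4 - 162*1/(3*(-1 - 4))) = -8615/(-4 - 162/(3*(-5))) = -8615/(-4 - 162/(-15)) = -8615/(-4 - 162*(-1/15)) = -8615/(-4 + 54/5) = -8615/34/5 = -8615*5/34 = -43075/34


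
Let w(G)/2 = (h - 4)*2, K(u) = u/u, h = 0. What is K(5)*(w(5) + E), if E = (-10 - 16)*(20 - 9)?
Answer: -302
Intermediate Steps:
K(u) = 1
w(G) = -16 (w(G) = 2*((0 - 4)*2) = 2*(-4*2) = 2*(-8) = -16)
E = -286 (E = -26*11 = -286)
K(5)*(w(5) + E) = 1*(-16 - 286) = 1*(-302) = -302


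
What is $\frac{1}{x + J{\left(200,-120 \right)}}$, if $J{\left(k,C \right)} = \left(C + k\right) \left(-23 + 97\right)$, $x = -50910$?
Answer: $- \frac{1}{44990} \approx -2.2227 \cdot 10^{-5}$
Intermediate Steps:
$J{\left(k,C \right)} = 74 C + 74 k$ ($J{\left(k,C \right)} = \left(C + k\right) 74 = 74 C + 74 k$)
$\frac{1}{x + J{\left(200,-120 \right)}} = \frac{1}{-50910 + \left(74 \left(-120\right) + 74 \cdot 200\right)} = \frac{1}{-50910 + \left(-8880 + 14800\right)} = \frac{1}{-50910 + 5920} = \frac{1}{-44990} = - \frac{1}{44990}$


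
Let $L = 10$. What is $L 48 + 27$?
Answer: $507$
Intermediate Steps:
$L 48 + 27 = 10 \cdot 48 + 27 = 480 + 27 = 507$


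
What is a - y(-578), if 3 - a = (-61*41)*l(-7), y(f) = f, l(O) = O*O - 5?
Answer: 110625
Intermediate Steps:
l(O) = -5 + O² (l(O) = O² - 5 = -5 + O²)
a = 110047 (a = 3 - (-61*41)*(-5 + (-7)²) = 3 - (-2501)*(-5 + 49) = 3 - (-2501)*44 = 3 - 1*(-110044) = 3 + 110044 = 110047)
a - y(-578) = 110047 - 1*(-578) = 110047 + 578 = 110625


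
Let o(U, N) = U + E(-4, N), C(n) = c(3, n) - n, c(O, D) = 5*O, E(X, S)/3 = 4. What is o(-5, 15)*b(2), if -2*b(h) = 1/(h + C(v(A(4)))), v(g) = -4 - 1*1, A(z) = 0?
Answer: -7/44 ≈ -0.15909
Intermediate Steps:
E(X, S) = 12 (E(X, S) = 3*4 = 12)
v(g) = -5 (v(g) = -4 - 1 = -5)
C(n) = 15 - n (C(n) = 5*3 - n = 15 - n)
o(U, N) = 12 + U (o(U, N) = U + 12 = 12 + U)
b(h) = -1/(2*(20 + h)) (b(h) = -1/(2*(h + (15 - 1*(-5)))) = -1/(2*(h + (15 + 5))) = -1/(2*(h + 20)) = -1/(2*(20 + h)))
o(-5, 15)*b(2) = (12 - 5)*(-1/(40 + 2*2)) = 7*(-1/(40 + 4)) = 7*(-1/44) = -7/44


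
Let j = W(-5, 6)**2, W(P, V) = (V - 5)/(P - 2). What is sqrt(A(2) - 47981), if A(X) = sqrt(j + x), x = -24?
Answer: sqrt(-2351069 + 35*I*sqrt(47))/7 ≈ 0.011178 + 219.05*I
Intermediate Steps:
W(P, V) = (-5 + V)/(-2 + P)
j = 1/49 (j = ((-5 + 6)/(-2 - 5))**2 = (1/(-7))**2 = (-1/7*1)**2 = (-1/7)**2 = 1/49 ≈ 0.020408)
A(X) = 5*I*sqrt(47)/7 (A(X) = sqrt(1/49 - 24) = sqrt(-1175/49) = 5*I*sqrt(47)/7)
sqrt(A(2) - 47981) = sqrt(5*I*sqrt(47)/7 - 47981) = sqrt(-47981 + 5*I*sqrt(47)/7)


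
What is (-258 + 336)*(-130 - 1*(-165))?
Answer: 2730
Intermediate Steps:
(-258 + 336)*(-130 - 1*(-165)) = 78*(-130 + 165) = 78*35 = 2730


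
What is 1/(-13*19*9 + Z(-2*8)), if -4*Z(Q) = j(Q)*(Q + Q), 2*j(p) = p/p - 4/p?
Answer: -1/2218 ≈ -0.00045086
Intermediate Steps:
j(p) = ½ - 2/p (j(p) = (p/p - 4/p)/2 = (1 - 4/p)/2 = ½ - 2/p)
Z(Q) = 1 - Q/4 (Z(Q) = -(-4 + Q)/(2*Q)*(Q + Q)/4 = -(-4 + Q)/(2*Q)*2*Q/4 = -(-4 + Q)/4 = 1 - Q/4)
1/(-13*19*9 + Z(-2*8)) = 1/(-13*19*9 + (1 - (-1)*8/2)) = 1/(-247*9 + (1 - ¼*(-16))) = 1/(-2223 + (1 + 4)) = 1/(-2223 + 5) = 1/(-2218) = -1/2218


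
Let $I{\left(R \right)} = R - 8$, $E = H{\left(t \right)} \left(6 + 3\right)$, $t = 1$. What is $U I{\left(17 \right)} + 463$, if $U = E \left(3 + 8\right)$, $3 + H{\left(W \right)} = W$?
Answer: $-1319$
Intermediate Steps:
$H{\left(W \right)} = -3 + W$
$E = -18$ ($E = \left(-3 + 1\right) \left(6 + 3\right) = \left(-2\right) 9 = -18$)
$I{\left(R \right)} = -8 + R$
$U = -198$ ($U = - 18 \left(3 + 8\right) = \left(-18\right) 11 = -198$)
$U I{\left(17 \right)} + 463 = - 198 \left(-8 + 17\right) + 463 = \left(-198\right) 9 + 463 = -1782 + 463 = -1319$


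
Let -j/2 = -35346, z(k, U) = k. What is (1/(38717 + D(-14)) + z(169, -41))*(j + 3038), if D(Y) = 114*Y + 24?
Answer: 92568103476/7429 ≈ 1.2460e+7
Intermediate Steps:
D(Y) = 24 + 114*Y
j = 70692 (j = -2*(-35346) = 70692)
(1/(38717 + D(-14)) + z(169, -41))*(j + 3038) = (1/(38717 + (24 + 114*(-14))) + 169)*(70692 + 3038) = (1/(38717 + (24 - 1596)) + 169)*73730 = (1/(38717 - 1572) + 169)*73730 = (1/37145 + 169)*73730 = (6277506/37145)*73730 = 92568103476/7429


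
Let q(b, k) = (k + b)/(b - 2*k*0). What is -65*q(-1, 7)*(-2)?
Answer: -780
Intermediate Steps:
q(b, k) = (b + k)/b (q(b, k) = (b + k)/(b + 0) = (b + k)/b)
-65*q(-1, 7)*(-2) = -65*(-1 + 7)/(-1)*(-2) = -(-65)*6*(-2) = -65*(-6)*(-2) = 390*(-2) = -780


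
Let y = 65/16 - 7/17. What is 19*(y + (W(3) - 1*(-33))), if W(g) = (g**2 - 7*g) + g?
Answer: 142899/272 ≈ 525.36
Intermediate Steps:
y = 993/272 (y = 65*(1/16) - 7*1/17 = 65/16 - 7/17 = 993/272 ≈ 3.6507)
W(g) = g**2 - 6*g
19*(y + (W(3) - 1*(-33))) = 19*(993/272 + (3*(-6 + 3) - 1*(-33))) = 19*(993/272 + (3*(-3) + 33)) = 19*(993/272 + (-9 + 33)) = 19*(993/272 + 24) = 19*(7521/272) = 142899/272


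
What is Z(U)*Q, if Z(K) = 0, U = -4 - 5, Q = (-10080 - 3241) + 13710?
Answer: 0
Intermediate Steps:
Q = 389 (Q = -13321 + 13710 = 389)
U = -9
Z(U)*Q = 0*389 = 0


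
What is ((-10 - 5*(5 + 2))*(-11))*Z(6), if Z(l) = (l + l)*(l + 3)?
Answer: 53460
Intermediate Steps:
Z(l) = 2*l*(3 + l) (Z(l) = (2*l)*(3 + l) = 2*l*(3 + l))
((-10 - 5*(5 + 2))*(-11))*Z(6) = ((-10 - 5*(5 + 2))*(-11))*(2*6*(3 + 6)) = ((-10 - 5*7)*(-11))*(2*6*9) = ((-10 - 35)*(-11))*108 = -45*(-11)*108 = 495*108 = 53460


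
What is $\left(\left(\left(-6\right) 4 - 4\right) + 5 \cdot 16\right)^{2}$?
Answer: $2704$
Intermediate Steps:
$\left(\left(\left(-6\right) 4 - 4\right) + 5 \cdot 16\right)^{2} = \left(\left(-24 - 4\right) + 80\right)^{2} = \left(-28 + 80\right)^{2} = 52^{2} = 2704$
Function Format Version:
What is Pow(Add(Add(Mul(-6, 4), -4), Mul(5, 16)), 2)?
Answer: 2704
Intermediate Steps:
Pow(Add(Add(Mul(-6, 4), -4), Mul(5, 16)), 2) = Pow(Add(Add(-24, -4), 80), 2) = Pow(Add(-28, 80), 2) = Pow(52, 2) = 2704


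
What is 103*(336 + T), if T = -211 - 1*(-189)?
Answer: 32342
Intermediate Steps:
T = -22 (T = -211 + 189 = -22)
103*(336 + T) = 103*(336 - 22) = 103*314 = 32342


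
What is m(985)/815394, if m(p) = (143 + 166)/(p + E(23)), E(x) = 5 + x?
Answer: 103/275331374 ≈ 3.7409e-7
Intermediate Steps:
m(p) = 309/(28 + p) (m(p) = (143 + 166)/(p + (5 + 23)) = 309/(p + 28) = 309/(28 + p))
m(985)/815394 = (309/(28 + 985))/815394 = (309/1013)*(1/815394) = 103/275331374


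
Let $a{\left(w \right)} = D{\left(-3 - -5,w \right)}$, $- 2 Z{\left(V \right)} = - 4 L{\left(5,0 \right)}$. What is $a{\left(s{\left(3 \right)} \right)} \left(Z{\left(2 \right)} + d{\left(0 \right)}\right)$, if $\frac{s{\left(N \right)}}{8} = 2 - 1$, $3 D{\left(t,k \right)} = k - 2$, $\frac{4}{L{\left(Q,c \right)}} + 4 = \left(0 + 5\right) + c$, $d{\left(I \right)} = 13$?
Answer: $42$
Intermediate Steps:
$L{\left(Q,c \right)} = \frac{4}{1 + c}$ ($L{\left(Q,c \right)} = \frac{4}{-4 + \left(\left(0 + 5\right) + c\right)} = \frac{4}{-4 + \left(5 + c\right)} = \frac{4}{1 + c}$)
$Z{\left(V \right)} = 8$ ($Z{\left(V \right)} = - \frac{\left(-4\right) \frac{4}{1 + 0}}{2} = - \frac{\left(-4\right) \frac{4}{1}}{2} = - \frac{\left(-4\right) 4 \cdot 1}{2} = - \frac{\left(-4\right) 4}{2} = \left(- \frac{1}{2}\right) \left(-16\right) = 8$)
$D{\left(t,k \right)} = - \frac{2}{3} + \frac{k}{3}$ ($D{\left(t,k \right)} = \frac{k - 2}{3} = \frac{-2 + k}{3} = - \frac{2}{3} + \frac{k}{3}$)
$s{\left(N \right)} = 8$ ($s{\left(N \right)} = 8 \left(2 - 1\right) = 8 \cdot 1 = 8$)
$a{\left(w \right)} = - \frac{2}{3} + \frac{w}{3}$
$a{\left(s{\left(3 \right)} \right)} \left(Z{\left(2 \right)} + d{\left(0 \right)}\right) = \left(- \frac{2}{3} + \frac{1}{3} \cdot 8\right) \left(8 + 13\right) = \left(- \frac{2}{3} + \frac{8}{3}\right) 21 = 2 \cdot 21 = 42$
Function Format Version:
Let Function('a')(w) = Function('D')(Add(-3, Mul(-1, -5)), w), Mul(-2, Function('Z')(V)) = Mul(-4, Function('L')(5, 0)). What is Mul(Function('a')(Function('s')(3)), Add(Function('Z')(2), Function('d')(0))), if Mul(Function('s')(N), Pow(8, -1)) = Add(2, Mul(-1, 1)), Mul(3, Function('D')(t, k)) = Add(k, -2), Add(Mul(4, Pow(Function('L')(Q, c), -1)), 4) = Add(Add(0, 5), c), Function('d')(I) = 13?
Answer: 42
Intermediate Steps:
Function('L')(Q, c) = Mul(4, Pow(Add(1, c), -1)) (Function('L')(Q, c) = Mul(4, Pow(Add(-4, Add(Add(0, 5), c)), -1)) = Mul(4, Pow(Add(-4, Add(5, c)), -1)) = Mul(4, Pow(Add(1, c), -1)))
Function('Z')(V) = 8 (Function('Z')(V) = Mul(Rational(-1, 2), Mul(-4, Mul(4, Pow(Add(1, 0), -1)))) = Mul(Rational(-1, 2), Mul(-4, Mul(4, Pow(1, -1)))) = Mul(Rational(-1, 2), Mul(-4, Mul(4, 1))) = Mul(Rational(-1, 2), Mul(-4, 4)) = Mul(Rational(-1, 2), -16) = 8)
Function('D')(t, k) = Add(Rational(-2, 3), Mul(Rational(1, 3), k)) (Function('D')(t, k) = Mul(Rational(1, 3), Add(k, -2)) = Mul(Rational(1, 3), Add(-2, k)) = Add(Rational(-2, 3), Mul(Rational(1, 3), k)))
Function('s')(N) = 8 (Function('s')(N) = Mul(8, Add(2, Mul(-1, 1))) = Mul(8, Add(2, -1)) = Mul(8, 1) = 8)
Function('a')(w) = Add(Rational(-2, 3), Mul(Rational(1, 3), w))
Mul(Function('a')(Function('s')(3)), Add(Function('Z')(2), Function('d')(0))) = Mul(Add(Rational(-2, 3), Mul(Rational(1, 3), 8)), Add(8, 13)) = Mul(Add(Rational(-2, 3), Rational(8, 3)), 21) = Mul(2, 21) = 42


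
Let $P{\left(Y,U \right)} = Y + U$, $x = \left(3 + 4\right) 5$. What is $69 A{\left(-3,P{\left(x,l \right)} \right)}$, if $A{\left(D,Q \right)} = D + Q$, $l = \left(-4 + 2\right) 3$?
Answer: $1794$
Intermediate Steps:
$x = 35$ ($x = 7 \cdot 5 = 35$)
$l = -6$ ($l = \left(-2\right) 3 = -6$)
$P{\left(Y,U \right)} = U + Y$
$69 A{\left(-3,P{\left(x,l \right)} \right)} = 69 \left(-3 + \left(-6 + 35\right)\right) = 69 \left(-3 + 29\right) = 69 \cdot 26 = 1794$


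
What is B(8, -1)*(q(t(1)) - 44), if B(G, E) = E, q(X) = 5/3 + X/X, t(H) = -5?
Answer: 124/3 ≈ 41.333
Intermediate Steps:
q(X) = 8/3 (q(X) = 5*(⅓) + 1 = 5/3 + 1 = 8/3)
B(8, -1)*(q(t(1)) - 44) = -(8/3 - 44) = -1*(-124/3) = 124/3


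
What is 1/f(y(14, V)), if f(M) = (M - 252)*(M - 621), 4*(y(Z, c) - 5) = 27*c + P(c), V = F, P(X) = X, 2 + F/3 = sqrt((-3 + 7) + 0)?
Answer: 1/152152 ≈ 6.5724e-6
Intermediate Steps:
F = 0 (F = -6 + 3*sqrt((-3 + 7) + 0) = -6 + 3*sqrt(4 + 0) = -6 + 3*sqrt(4) = -6 + 3*2 = -6 + 6 = 0)
V = 0
y(Z, c) = 5 + 7*c (y(Z, c) = 5 + (27*c + c)/4 = 5 + (28*c)/4 = 5 + 7*c)
f(M) = (-621 + M)*(-252 + M) (f(M) = (-252 + M)*(-621 + M) = (-621 + M)*(-252 + M))
1/f(y(14, V)) = 1/(156492 + (5 + 7*0)**2 - 873*(5 + 7*0)) = 1/(156492 + (5 + 0)**2 - 873*(5 + 0)) = 1/(156492 + 5**2 - 873*5) = 1/(156492 + 25 - 4365) = 1/152152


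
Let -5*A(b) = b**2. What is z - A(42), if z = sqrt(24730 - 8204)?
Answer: 1764/5 + sqrt(16526) ≈ 481.35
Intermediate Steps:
z = sqrt(16526) ≈ 128.55
A(b) = -b**2/5
z - A(42) = sqrt(16526) - (-1)*42**2/5 = sqrt(16526) - (-1)*1764/5 = sqrt(16526) - 1*(-1764/5) = sqrt(16526) + 1764/5 = 1764/5 + sqrt(16526)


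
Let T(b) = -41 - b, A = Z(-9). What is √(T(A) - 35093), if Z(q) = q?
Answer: 5*I*√1405 ≈ 187.42*I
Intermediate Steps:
A = -9
√(T(A) - 35093) = √((-41 - 1*(-9)) - 35093) = √((-41 + 9) - 35093) = √(-32 - 35093) = √(-35125) = 5*I*√1405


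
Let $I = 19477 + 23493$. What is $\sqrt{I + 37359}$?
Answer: $\sqrt{80329} \approx 283.42$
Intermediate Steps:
$I = 42970$
$\sqrt{I + 37359} = \sqrt{42970 + 37359} = \sqrt{80329}$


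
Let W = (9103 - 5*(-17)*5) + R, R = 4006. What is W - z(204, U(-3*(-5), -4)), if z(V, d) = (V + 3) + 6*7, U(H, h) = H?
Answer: 13285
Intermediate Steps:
z(V, d) = 45 + V (z(V, d) = (3 + V) + 42 = 45 + V)
W = 13534 (W = (9103 - 5*(-17)*5) + 4006 = (9103 + 85*5) + 4006 = (9103 + 425) + 4006 = 9528 + 4006 = 13534)
W - z(204, U(-3*(-5), -4)) = 13534 - (45 + 204) = 13534 - 1*249 = 13534 - 249 = 13285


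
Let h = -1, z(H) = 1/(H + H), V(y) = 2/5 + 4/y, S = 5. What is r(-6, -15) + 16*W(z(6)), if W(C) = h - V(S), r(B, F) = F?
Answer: -251/5 ≈ -50.200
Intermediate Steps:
V(y) = ⅖ + 4/y (V(y) = 2*(⅕) + 4/y = ⅖ + 4/y)
z(H) = 1/(2*H)
W(C) = -11/5 (W(C) = -1 - (⅖ + 4/5) = -1 - (⅖ + 4*(⅕)) = -1 - (⅖ + ⅘) = -1 - 1*6/5 = -1 - 6/5 = -11/5)
r(-6, -15) + 16*W(z(6)) = -15 + 16*(-11/5) = -15 - 176/5 = -251/5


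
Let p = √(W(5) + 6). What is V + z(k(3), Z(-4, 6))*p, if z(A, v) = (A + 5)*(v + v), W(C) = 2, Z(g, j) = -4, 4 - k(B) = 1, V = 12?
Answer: 12 - 128*√2 ≈ -169.02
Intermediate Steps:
k(B) = 3 (k(B) = 4 - 1*1 = 4 - 1 = 3)
z(A, v) = 2*v*(5 + A) (z(A, v) = (5 + A)*(2*v) = 2*v*(5 + A))
p = 2*√2 (p = √(2 + 6) = √8 = 2*√2 ≈ 2.8284)
V + z(k(3), Z(-4, 6))*p = 12 + (2*(-4)*(5 + 3))*(2*√2) = 12 + (2*(-4)*8)*(2*√2) = 12 - 128*√2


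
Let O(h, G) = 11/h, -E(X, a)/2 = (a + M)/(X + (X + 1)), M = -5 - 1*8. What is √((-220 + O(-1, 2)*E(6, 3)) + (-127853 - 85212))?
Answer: 5*I*√1441921/13 ≈ 461.85*I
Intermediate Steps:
M = -13 (M = -5 - 8 = -13)
E(X, a) = -2*(-13 + a)/(1 + 2*X) (E(X, a) = -2*(a - 13)/(X + (X + 1)) = -2*(-13 + a)/(X + (1 + X)) = -2*(-13 + a)/(1 + 2*X))
√((-220 + O(-1, 2)*E(6, 3)) + (-127853 - 85212)) = √((-220 + (11/(-1))*(2*(13 - 1*3)/(1 + 2*6))) + (-127853 - 85212)) = √((-220 + (11*(-1))*(2*(13 - 3)/(1 + 12))) - 213065) = √((-220 - 22*10/13) - 213065) = √((-220 - 11*20/13) - 213065) = √((-220 - 220/13) - 213065) = √(-3080/13 - 213065) = √(-2772925/13) = 5*I*√1441921/13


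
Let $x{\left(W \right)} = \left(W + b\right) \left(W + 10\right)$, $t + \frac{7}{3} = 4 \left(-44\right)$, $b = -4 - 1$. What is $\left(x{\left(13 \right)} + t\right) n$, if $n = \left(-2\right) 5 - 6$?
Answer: $- \frac{272}{3} \approx -90.667$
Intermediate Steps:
$b = -5$
$t = - \frac{535}{3}$ ($t = - \frac{7}{3} + 4 \left(-44\right) = - \frac{7}{3} - 176 = - \frac{535}{3} \approx -178.33$)
$n = -16$ ($n = -10 - 6 = -16$)
$x{\left(W \right)} = \left(-5 + W\right) \left(10 + W\right)$ ($x{\left(W \right)} = \left(W - 5\right) \left(W + 10\right) = \left(-5 + W\right) \left(10 + W\right)$)
$\left(x{\left(13 \right)} + t\right) n = \left(\left(-50 + 13^{2} + 5 \cdot 13\right) - \frac{535}{3}\right) \left(-16\right) = \left(\left(-50 + 169 + 65\right) - \frac{535}{3}\right) \left(-16\right) = \left(184 - \frac{535}{3}\right) \left(-16\right) = \frac{17}{3} \left(-16\right) = - \frac{272}{3}$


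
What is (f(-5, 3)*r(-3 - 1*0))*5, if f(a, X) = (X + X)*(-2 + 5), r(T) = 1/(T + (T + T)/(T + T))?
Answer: -45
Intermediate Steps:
r(T) = 1/(1 + T) (r(T) = 1/(T + (2*T)/((2*T))) = 1/(T + (2*T)*(1/(2*T))) = 1/(T + 1) = 1/(1 + T))
f(a, X) = 6*X (f(a, X) = (2*X)*3 = 6*X)
(f(-5, 3)*r(-3 - 1*0))*5 = ((6*3)/(1 + (-3 - 1*0)))*5 = (18/(1 + (-3 + 0)))*5 = (18/(1 - 3))*5 = (18/(-2))*5 = (18*(-½))*5 = -9*5 = -45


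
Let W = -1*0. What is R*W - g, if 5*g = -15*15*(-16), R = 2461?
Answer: -720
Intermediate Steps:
W = 0
g = 720 (g = (-15*15*(-16))/5 = (-225*(-16))/5 = (⅕)*3600 = 720)
R*W - g = 2461*0 - 1*720 = 0 - 720 = -720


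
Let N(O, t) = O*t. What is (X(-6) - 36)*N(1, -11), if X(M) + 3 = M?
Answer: 495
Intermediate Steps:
X(M) = -3 + M
(X(-6) - 36)*N(1, -11) = ((-3 - 6) - 36)*(1*(-11)) = (-9 - 36)*(-11) = -45*(-11) = 495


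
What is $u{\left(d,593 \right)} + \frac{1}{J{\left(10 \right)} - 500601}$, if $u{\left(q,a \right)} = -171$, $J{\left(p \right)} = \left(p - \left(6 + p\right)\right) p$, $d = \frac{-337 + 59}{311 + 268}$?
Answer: $- \frac{85613032}{500661} \approx -171.0$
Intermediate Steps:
$d = - \frac{278}{579} \approx -0.48014$
$J{\left(p \right)} = - 6 p$
$u{\left(d,593 \right)} + \frac{1}{J{\left(10 \right)} - 500601} = -171 + \frac{1}{\left(-6\right) 10 - 500601} = -171 + \frac{1}{-60 - 500601} = -171 + \frac{1}{-500661} = -171 - \frac{1}{500661} = - \frac{85613032}{500661}$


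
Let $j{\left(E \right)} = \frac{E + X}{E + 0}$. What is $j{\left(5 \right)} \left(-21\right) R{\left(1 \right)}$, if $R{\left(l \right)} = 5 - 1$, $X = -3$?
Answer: $- \frac{168}{5} \approx -33.6$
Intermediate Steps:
$R{\left(l \right)} = 4$
$j{\left(E \right)} = \frac{-3 + E}{E}$ ($j{\left(E \right)} = \frac{E - 3}{E + 0} = \frac{-3 + E}{E}$)
$j{\left(5 \right)} \left(-21\right) R{\left(1 \right)} = \frac{-3 + 5}{5} \left(-21\right) 4 = \frac{1}{5} \cdot 2 \left(-21\right) 4 = \frac{2}{5} \left(-21\right) 4 = \left(- \frac{42}{5}\right) 4 = - \frac{168}{5}$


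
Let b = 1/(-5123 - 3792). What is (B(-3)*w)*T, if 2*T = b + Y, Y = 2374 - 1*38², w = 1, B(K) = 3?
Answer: 24872847/17830 ≈ 1395.0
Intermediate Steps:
b = -1/8915 (b = 1/(-8915) = -1/8915 ≈ -0.00011217)
Y = 930 (Y = 2374 - 1*1444 = 2374 - 1444 = 930)
T = 8290949/17830 (T = (-1/8915 + 930)/2 = (½)*(8290949/8915) = 8290949/17830 ≈ 465.00)
(B(-3)*w)*T = (3*1)*(8290949/17830) = 3*(8290949/17830) = 24872847/17830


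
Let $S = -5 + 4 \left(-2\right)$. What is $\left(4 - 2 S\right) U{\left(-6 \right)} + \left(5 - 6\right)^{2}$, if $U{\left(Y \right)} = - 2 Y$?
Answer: $361$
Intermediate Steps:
$S = -13$ ($S = -5 - 8 = -13$)
$\left(4 - 2 S\right) U{\left(-6 \right)} + \left(5 - 6\right)^{2} = \left(4 - -26\right) \left(\left(-2\right) \left(-6\right)\right) + \left(5 - 6\right)^{2} = \left(4 + 26\right) 12 + \left(-1\right)^{2} = 30 \cdot 12 + 1 = 360 + 1 = 361$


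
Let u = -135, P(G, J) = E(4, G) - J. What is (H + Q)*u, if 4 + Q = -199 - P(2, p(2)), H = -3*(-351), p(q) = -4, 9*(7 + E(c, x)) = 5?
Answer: -115080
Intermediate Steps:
E(c, x) = -58/9 (E(c, x) = -7 + (1/9)*5 = -7 + 5/9 = -58/9)
P(G, J) = -58/9 - J
H = 1053
Q = -1805/9 (Q = -4 + (-199 - (-58/9 - 1*(-4))) = -4 + (-199 - (-58/9 + 4)) = -4 + (-199 - 1*(-22/9)) = -4 + (-199 + 22/9) = -4 - 1769/9 = -1805/9 ≈ -200.56)
(H + Q)*u = (1053 - 1805/9)*(-135) = (7672/9)*(-135) = -115080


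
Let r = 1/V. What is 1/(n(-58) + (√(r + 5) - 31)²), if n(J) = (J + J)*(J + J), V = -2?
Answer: 57686/831849457 + 372*√2/831849457 ≈ 6.9979e-5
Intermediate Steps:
r = -½ (r = 1/(-2) = -½ ≈ -0.50000)
n(J) = 4*J² (n(J) = (2*J)*(2*J) = 4*J²)
1/(n(-58) + (√(r + 5) - 31)²) = 1/(4*(-58)² + (√(-½ + 5) - 31)²) = 1/(4*3364 + (√(9/2) - 31)²) = 1/(13456 + (3*√2/2 - 31)²) = 1/(13456 + (-31 + 3*√2/2)²)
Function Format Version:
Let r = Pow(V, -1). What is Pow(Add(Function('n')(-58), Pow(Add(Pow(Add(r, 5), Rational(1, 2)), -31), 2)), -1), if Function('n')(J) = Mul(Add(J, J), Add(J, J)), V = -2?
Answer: Add(Rational(57686, 831849457), Mul(Rational(372, 831849457), Pow(2, Rational(1, 2)))) ≈ 6.9979e-5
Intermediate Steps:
r = Rational(-1, 2) (r = Pow(-2, -1) = Rational(-1, 2) ≈ -0.50000)
Function('n')(J) = Mul(4, Pow(J, 2)) (Function('n')(J) = Mul(Mul(2, J), Mul(2, J)) = Mul(4, Pow(J, 2)))
Pow(Add(Function('n')(-58), Pow(Add(Pow(Add(r, 5), Rational(1, 2)), -31), 2)), -1) = Pow(Add(Mul(4, Pow(-58, 2)), Pow(Add(Pow(Add(Rational(-1, 2), 5), Rational(1, 2)), -31), 2)), -1) = Pow(Add(Mul(4, 3364), Pow(Add(Pow(Rational(9, 2), Rational(1, 2)), -31), 2)), -1) = Pow(Add(13456, Pow(Add(Mul(Rational(3, 2), Pow(2, Rational(1, 2))), -31), 2)), -1) = Pow(Add(13456, Pow(Add(-31, Mul(Rational(3, 2), Pow(2, Rational(1, 2)))), 2)), -1)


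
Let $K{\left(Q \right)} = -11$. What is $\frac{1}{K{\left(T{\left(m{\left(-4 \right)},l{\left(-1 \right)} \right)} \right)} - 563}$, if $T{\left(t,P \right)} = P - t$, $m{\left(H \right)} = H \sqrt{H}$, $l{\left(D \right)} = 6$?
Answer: $- \frac{1}{574} \approx -0.0017422$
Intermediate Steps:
$m{\left(H \right)} = H^{\frac{3}{2}}$
$\frac{1}{K{\left(T{\left(m{\left(-4 \right)},l{\left(-1 \right)} \right)} \right)} - 563} = \frac{1}{-11 - 563} = \frac{1}{-574} = - \frac{1}{574}$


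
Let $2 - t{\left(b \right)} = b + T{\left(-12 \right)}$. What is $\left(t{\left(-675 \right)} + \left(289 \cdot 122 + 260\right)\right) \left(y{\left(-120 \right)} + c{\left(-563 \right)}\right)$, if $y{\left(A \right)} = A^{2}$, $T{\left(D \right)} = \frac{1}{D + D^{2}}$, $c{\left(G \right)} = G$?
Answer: $\frac{66109574543}{132} \approx 5.0083 \cdot 10^{8}$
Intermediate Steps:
$t{\left(b \right)} = \frac{263}{132} - b$ ($t{\left(b \right)} = 2 - \left(b + \frac{1}{\left(-12\right) \left(1 - 12\right)}\right) = 2 - \left(b - \frac{1}{12 \left(-11\right)}\right) = 2 - \left(b - - \frac{1}{132}\right) = 2 - \left(b + \frac{1}{132}\right) = 2 - \left(\frac{1}{132} + b\right) = \frac{263}{132} - b$)
$\left(t{\left(-675 \right)} + \left(289 \cdot 122 + 260\right)\right) \left(y{\left(-120 \right)} + c{\left(-563 \right)}\right) = \left(\left(\frac{263}{132} - -675\right) + \left(289 \cdot 122 + 260\right)\right) \left(\left(-120\right)^{2} - 563\right) = \left(\left(\frac{263}{132} + 675\right) + \left(35258 + 260\right)\right) \left(14400 - 563\right) = \left(\frac{89363}{132} + 35518\right) 13837 = \frac{4777739}{132} \cdot 13837 = \frac{66109574543}{132}$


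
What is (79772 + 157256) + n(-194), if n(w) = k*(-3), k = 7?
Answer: 237007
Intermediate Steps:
n(w) = -21 (n(w) = 7*(-3) = -21)
(79772 + 157256) + n(-194) = (79772 + 157256) - 21 = 237028 - 21 = 237007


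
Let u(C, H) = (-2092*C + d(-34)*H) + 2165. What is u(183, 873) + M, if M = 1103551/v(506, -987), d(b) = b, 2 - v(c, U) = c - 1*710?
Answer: -83429167/206 ≈ -4.0500e+5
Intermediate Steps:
v(c, U) = 712 - c (v(c, U) = 2 - (c - 1*710) = 2 - (c - 710) = 2 - (-710 + c) = 2 + (710 - c) = 712 - c)
u(C, H) = 2165 - 2092*C - 34*H (u(C, H) = (-2092*C - 34*H) + 2165 = 2165 - 2092*C - 34*H)
M = 1103551/206 (M = 1103551/(712 - 1*506) = 1103551/(712 - 506) = 1103551/206 ≈ 5357.0)
u(183, 873) + M = (2165 - 2092*183 - 34*873) + 1103551/206 = (2165 - 382836 - 29682) + 1103551/206 = -410353 + 1103551/206 = -83429167/206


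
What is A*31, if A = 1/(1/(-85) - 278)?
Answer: -2635/23631 ≈ -0.11151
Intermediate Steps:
A = -85/23631 (A = 1/(-1/85 - 278) = 1/(-23631/85) = -85/23631 ≈ -0.0035970)
A*31 = -85/23631*31 = -2635/23631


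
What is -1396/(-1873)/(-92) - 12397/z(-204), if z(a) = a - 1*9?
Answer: 533976026/9175827 ≈ 58.194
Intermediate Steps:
z(a) = -9 + a (z(a) = a - 9 = -9 + a)
-1396/(-1873)/(-92) - 12397/z(-204) = -1396/(-1873)/(-92) - 12397/(-9 - 204) = -1396*(-1/1873)*(-1/92) - 12397/(-213) = (1396/1873)*(-1/92) - 12397*(-1/213) = -349/43079 + 12397/213 = 533976026/9175827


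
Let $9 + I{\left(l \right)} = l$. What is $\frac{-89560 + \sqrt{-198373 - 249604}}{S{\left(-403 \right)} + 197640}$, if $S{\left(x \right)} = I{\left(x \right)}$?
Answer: $- \frac{22390}{49307} + \frac{i \sqrt{447977}}{197228} \approx -0.45409 + 0.0033936 i$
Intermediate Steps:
$I{\left(l \right)} = -9 + l$
$S{\left(x \right)} = -9 + x$
$\frac{-89560 + \sqrt{-198373 - 249604}}{S{\left(-403 \right)} + 197640} = \frac{-89560 + \sqrt{-198373 - 249604}}{\left(-9 - 403\right) + 197640} = \frac{-89560 + \sqrt{-447977}}{-412 + 197640} = \frac{-89560 + i \sqrt{447977}}{197228} = \left(-89560 + i \sqrt{447977}\right) \frac{1}{197228} = - \frac{22390}{49307} + \frac{i \sqrt{447977}}{197228}$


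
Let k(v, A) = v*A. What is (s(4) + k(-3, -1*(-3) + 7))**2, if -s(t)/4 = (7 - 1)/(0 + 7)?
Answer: 54756/49 ≈ 1117.5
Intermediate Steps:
s(t) = -24/7 (s(t) = -4*(7 - 1)/(0 + 7) = -24/7)
k(v, A) = A*v
(s(4) + k(-3, -1*(-3) + 7))**2 = (-24/7 + (-1*(-3) + 7)*(-3))**2 = (-24/7 + (3 + 7)*(-3))**2 = (-24/7 + 10*(-3))**2 = (-24/7 - 30)**2 = (-234/7)**2 = 54756/49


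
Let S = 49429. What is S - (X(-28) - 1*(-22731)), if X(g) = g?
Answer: 26726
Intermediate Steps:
S - (X(-28) - 1*(-22731)) = 49429 - (-28 - 1*(-22731)) = 49429 - (-28 + 22731) = 49429 - 1*22703 = 49429 - 22703 = 26726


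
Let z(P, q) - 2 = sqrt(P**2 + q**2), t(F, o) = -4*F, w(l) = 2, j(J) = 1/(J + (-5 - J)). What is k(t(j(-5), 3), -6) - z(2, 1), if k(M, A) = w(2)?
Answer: -sqrt(5) ≈ -2.2361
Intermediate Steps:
j(J) = -1/5 (j(J) = 1/(-5) = -1/5)
k(M, A) = 2
z(P, q) = 2 + sqrt(P**2 + q**2)
k(t(j(-5), 3), -6) - z(2, 1) = 2 - (2 + sqrt(2**2 + 1**2)) = 2 - (2 + sqrt(4 + 1)) = 2 - (2 + sqrt(5)) = 2 + (-2 - sqrt(5)) = -sqrt(5)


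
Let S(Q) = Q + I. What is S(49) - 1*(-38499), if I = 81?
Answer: 38629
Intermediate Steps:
S(Q) = 81 + Q (S(Q) = Q + 81 = 81 + Q)
S(49) - 1*(-38499) = (81 + 49) - 1*(-38499) = 130 + 38499 = 38629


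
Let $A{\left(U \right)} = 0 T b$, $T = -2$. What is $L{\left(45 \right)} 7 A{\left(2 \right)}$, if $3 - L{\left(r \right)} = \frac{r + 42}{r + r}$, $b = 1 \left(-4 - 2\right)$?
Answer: $0$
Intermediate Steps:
$b = -6$ ($b = 1 \left(-6\right) = -6$)
$A{\left(U \right)} = 0$ ($A{\left(U \right)} = 0 \left(-2\right) \left(-6\right) = 0 \left(-6\right) = 0$)
$L{\left(r \right)} = 3 - \frac{42 + r}{2 r}$ ($L{\left(r \right)} = 3 - \frac{r + 42}{r + r} = 3 - \frac{42 + r}{2 r}$)
$L{\left(45 \right)} 7 A{\left(2 \right)} = \left(\frac{5}{2} - \frac{21}{45}\right) 7 \cdot 0 = \left(\frac{5}{2} - \frac{7}{15}\right) 0 = \frac{61}{30} \cdot 0 = 0$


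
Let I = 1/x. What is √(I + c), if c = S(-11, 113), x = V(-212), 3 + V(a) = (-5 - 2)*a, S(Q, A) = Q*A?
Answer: I*√2726346242/1481 ≈ 35.256*I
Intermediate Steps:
S(Q, A) = A*Q
V(a) = -3 - 7*a (V(a) = -3 + (-5 - 2)*a = -3 - 7*a)
x = 1481 (x = -3 - 7*(-212) = -3 + 1484 = 1481)
c = -1243 (c = 113*(-11) = -1243)
I = 1/1481 ≈ 0.00067522
√(I + c) = √(1/1481 - 1243) = √(-1840882/1481) = I*√2726346242/1481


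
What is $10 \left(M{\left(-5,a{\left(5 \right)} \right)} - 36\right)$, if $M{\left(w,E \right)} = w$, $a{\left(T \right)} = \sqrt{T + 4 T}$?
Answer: $-410$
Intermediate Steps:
$a{\left(T \right)} = \sqrt{5} \sqrt{T}$ ($a{\left(T \right)} = \sqrt{5 T} = \sqrt{5} \sqrt{T}$)
$10 \left(M{\left(-5,a{\left(5 \right)} \right)} - 36\right) = 10 \left(-5 - 36\right) = 10 \left(-41\right) = -410$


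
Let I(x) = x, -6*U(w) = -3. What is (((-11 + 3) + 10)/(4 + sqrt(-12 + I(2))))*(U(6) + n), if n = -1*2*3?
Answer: -22/13 + 11*I*sqrt(10)/26 ≈ -1.6923 + 1.3379*I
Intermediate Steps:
U(w) = 1/2 (U(w) = -1/6*(-3) = 1/2)
n = -6 (n = -2*3 = -6)
(((-11 + 3) + 10)/(4 + sqrt(-12 + I(2))))*(U(6) + n) = (((-11 + 3) + 10)/(4 + sqrt(-12 + 2)))*(1/2 - 6) = ((-8 + 10)/(4 + sqrt(-10)))*(-11/2) = (2/(4 + I*sqrt(10)))*(-11/2) = -11/(4 + I*sqrt(10))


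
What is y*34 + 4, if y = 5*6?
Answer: 1024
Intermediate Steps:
y = 30
y*34 + 4 = 30*34 + 4 = 1020 + 4 = 1024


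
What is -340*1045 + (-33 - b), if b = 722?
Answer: -356055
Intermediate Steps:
-340*1045 + (-33 - b) = -340*1045 + (-33 - 1*722) = -355300 + (-33 - 722) = -355300 - 755 = -356055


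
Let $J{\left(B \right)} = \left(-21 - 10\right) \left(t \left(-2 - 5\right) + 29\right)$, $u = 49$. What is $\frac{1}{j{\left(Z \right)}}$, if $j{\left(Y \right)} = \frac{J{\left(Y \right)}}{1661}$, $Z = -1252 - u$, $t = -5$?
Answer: $- \frac{1661}{1984} \approx -0.8372$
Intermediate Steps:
$Z = -1301$ ($Z = -1252 - 49 = -1301$)
$J{\left(B \right)} = -1984$ ($J{\left(B \right)} = \left(-21 - 10\right) \left(- 5 \left(-2 - 5\right) + 29\right) = - 31 \left(\left(-5\right) \left(-7\right) + 29\right) = - 31 \left(35 + 29\right) = \left(-31\right) 64 = -1984$)
$j{\left(Y \right)} = - \frac{1984}{1661}$
$\frac{1}{j{\left(Z \right)}} = \frac{1}{- \frac{1984}{1661}} = - \frac{1661}{1984}$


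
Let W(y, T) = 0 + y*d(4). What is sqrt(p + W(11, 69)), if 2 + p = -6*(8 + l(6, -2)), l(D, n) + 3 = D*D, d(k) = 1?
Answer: I*sqrt(237) ≈ 15.395*I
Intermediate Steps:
l(D, n) = -3 + D**2 (l(D, n) = -3 + D*D = -3 + D**2)
W(y, T) = y (W(y, T) = 0 + y*1 = 0 + y = y)
p = -248 (p = -2 - 6*(8 + (-3 + 6**2)) = -2 - 6*(8 + (-3 + 36)) = -2 - 6*(8 + 33) = -2 - 6*41 = -2 - 246 = -248)
sqrt(p + W(11, 69)) = sqrt(-248 + 11) = sqrt(-237) = I*sqrt(237)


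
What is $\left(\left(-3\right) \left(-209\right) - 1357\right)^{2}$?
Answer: $532900$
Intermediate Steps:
$\left(\left(-3\right) \left(-209\right) - 1357\right)^{2} = \left(627 - 1357\right)^{2} = \left(-730\right)^{2} = 532900$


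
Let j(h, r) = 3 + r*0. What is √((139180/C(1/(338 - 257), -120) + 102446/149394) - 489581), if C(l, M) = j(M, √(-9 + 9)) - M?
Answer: I*√4581345584998105098/3062577 ≈ 698.89*I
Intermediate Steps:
j(h, r) = 3 (j(h, r) = 3 + 0 = 3)
C(l, M) = 3 - M
√((139180/C(1/(338 - 257), -120) + 102446/149394) - 489581) = √((139180/(3 - 1*(-120)) + 102446/149394) - 489581) = √((139180/(3 + 120) + 102446*(1/149394)) - 489581) = √((139180/123 + 51223/74697) - 489581) = √(3467542963/3062577 - 489581) = √(-1495911967274/3062577) = I*√4581345584998105098/3062577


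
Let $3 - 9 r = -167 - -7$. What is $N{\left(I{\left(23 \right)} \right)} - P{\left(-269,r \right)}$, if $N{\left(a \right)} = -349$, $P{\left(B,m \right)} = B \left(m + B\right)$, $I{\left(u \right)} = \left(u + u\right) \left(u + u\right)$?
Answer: $- \frac{610543}{9} \approx -67838.0$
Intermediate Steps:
$r = \frac{163}{9}$ ($r = \frac{1}{3} - \frac{-167 - -7}{9} = \frac{1}{3} - \frac{-167 + 7}{9} = \frac{1}{3} - - \frac{160}{9} = \frac{1}{3} + \frac{160}{9} = \frac{163}{9} \approx 18.111$)
$I{\left(u \right)} = 4 u^{2}$ ($I{\left(u \right)} = 2 u 2 u = 4 u^{2}$)
$P{\left(B,m \right)} = B \left(B + m\right)$
$N{\left(I{\left(23 \right)} \right)} - P{\left(-269,r \right)} = -349 - - 269 \left(-269 + \frac{163}{9}\right) = -349 - \left(-269\right) \left(- \frac{2258}{9}\right) = -349 - \frac{607402}{9} = - \frac{610543}{9}$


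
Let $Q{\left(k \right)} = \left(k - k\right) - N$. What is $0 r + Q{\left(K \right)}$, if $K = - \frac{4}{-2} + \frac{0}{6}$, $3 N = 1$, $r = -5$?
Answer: $- \frac{1}{3} \approx -0.33333$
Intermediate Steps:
$N = \frac{1}{3}$ ($N = \frac{1}{3} \cdot 1 = \frac{1}{3} \approx 0.33333$)
$K = 2$ ($K = \left(-4\right) \left(- \frac{1}{2}\right) + 0 \cdot \frac{1}{6} = 2 + 0 = 2$)
$Q{\left(k \right)} = - \frac{1}{3}$ ($Q{\left(k \right)} = \left(k - k\right) - \frac{1}{3} = 0 - \frac{1}{3} = - \frac{1}{3}$)
$0 r + Q{\left(K \right)} = 0 \left(-5\right) - \frac{1}{3} = 0 - \frac{1}{3} = - \frac{1}{3}$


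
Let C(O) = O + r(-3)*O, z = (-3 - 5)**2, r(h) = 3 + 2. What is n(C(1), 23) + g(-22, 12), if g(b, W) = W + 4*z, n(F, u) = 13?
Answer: 281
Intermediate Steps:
r(h) = 5
z = 64 (z = (-8)**2 = 64)
C(O) = 6*O (C(O) = O + 5*O = 6*O)
g(b, W) = 256 + W (g(b, W) = W + 4*64 = W + 256 = 256 + W)
n(C(1), 23) + g(-22, 12) = 13 + (256 + 12) = 13 + 268 = 281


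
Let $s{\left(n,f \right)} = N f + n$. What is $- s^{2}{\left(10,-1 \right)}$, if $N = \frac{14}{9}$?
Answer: $- \frac{5776}{81} \approx -71.309$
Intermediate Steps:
$N = \frac{14}{9}$ ($N = 14 \cdot \frac{1}{9} = \frac{14}{9} \approx 1.5556$)
$s{\left(n,f \right)} = n + \frac{14 f}{9}$ ($s{\left(n,f \right)} = \frac{14 f}{9} + n = n + \frac{14 f}{9}$)
$- s^{2}{\left(10,-1 \right)} = - \left(10 + \frac{14}{9} \left(-1\right)\right)^{2} = - \left(10 - \frac{14}{9}\right)^{2} = - \left(\frac{76}{9}\right)^{2} = \left(-1\right) \frac{5776}{81} = - \frac{5776}{81}$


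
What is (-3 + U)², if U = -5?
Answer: 64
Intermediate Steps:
(-3 + U)² = (-3 - 5)² = (-8)² = 64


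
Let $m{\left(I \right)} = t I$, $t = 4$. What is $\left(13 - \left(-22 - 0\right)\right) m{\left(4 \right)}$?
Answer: $560$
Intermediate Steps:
$m{\left(I \right)} = 4 I$
$\left(13 - \left(-22 - 0\right)\right) m{\left(4 \right)} = \left(13 - \left(-22 - 0\right)\right) 4 \cdot 4 = \left(13 - \left(-22 + 0\right)\right) 16 = \left(13 - -22\right) 16 = \left(13 + 22\right) 16 = 35 \cdot 16 = 560$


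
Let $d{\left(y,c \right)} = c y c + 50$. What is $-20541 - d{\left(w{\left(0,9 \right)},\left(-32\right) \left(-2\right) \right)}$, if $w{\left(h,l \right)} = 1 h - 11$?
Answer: $24465$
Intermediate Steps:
$w{\left(h,l \right)} = -11 + h$ ($w{\left(h,l \right)} = h - 11 = -11 + h$)
$d{\left(y,c \right)} = 50 + y c^{2}$ ($d{\left(y,c \right)} = y c^{2} + 50 = 50 + y c^{2}$)
$-20541 - d{\left(w{\left(0,9 \right)},\left(-32\right) \left(-2\right) \right)} = -20541 - \left(50 + \left(-11 + 0\right) \left(\left(-32\right) \left(-2\right)\right)^{2}\right) = -20541 - \left(50 - 11 \cdot 64^{2}\right) = -20541 - \left(50 - 45056\right) = -20541 - -45006 = -20541 + 45006 = 24465$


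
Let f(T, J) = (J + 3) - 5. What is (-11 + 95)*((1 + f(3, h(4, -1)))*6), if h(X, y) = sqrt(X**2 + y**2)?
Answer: -504 + 504*sqrt(17) ≈ 1574.0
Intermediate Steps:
f(T, J) = -2 + J (f(T, J) = (3 + J) - 5 = -2 + J)
(-11 + 95)*((1 + f(3, h(4, -1)))*6) = (-11 + 95)*((1 + (-2 + sqrt(4**2 + (-1)**2)))*6) = 84*((1 + (-2 + sqrt(16 + 1)))*6) = 84*((1 + (-2 + sqrt(17)))*6) = 84*((-1 + sqrt(17))*6) = 84*(-6 + 6*sqrt(17)) = -504 + 504*sqrt(17)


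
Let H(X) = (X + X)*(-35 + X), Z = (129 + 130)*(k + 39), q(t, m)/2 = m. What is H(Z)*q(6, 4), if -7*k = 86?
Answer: 762086336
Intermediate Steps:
k = -86/7 (k = -1/7*86 = -86/7 ≈ -12.286)
q(t, m) = 2*m
Z = 6919 (Z = (129 + 130)*(-86/7 + 39) = 259*(187/7) = 6919)
H(X) = 2*X*(-35 + X) (H(X) = (2*X)*(-35 + X) = 2*X*(-35 + X))
H(Z)*q(6, 4) = (2*6919*(-35 + 6919))*(2*4) = (2*6919*6884)*8 = 95260792*8 = 762086336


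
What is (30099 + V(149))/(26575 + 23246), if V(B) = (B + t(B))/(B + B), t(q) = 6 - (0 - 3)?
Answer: 4484830/7423329 ≈ 0.60415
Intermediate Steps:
t(q) = 9 (t(q) = 6 - 1*(-3) = 6 + 3 = 9)
V(B) = (9 + B)/(2*B) (V(B) = (B + 9)/(B + B) = (9 + B)/((2*B)) = (9 + B)*(1/(2*B)) = (9 + B)/(2*B))
(30099 + V(149))/(26575 + 23246) = (30099 + (½)*(9 + 149)/149)/(26575 + 23246) = (30099 + (½)*(1/149)*158)/49821 = (30099 + 79/149)*(1/49821) = (4484830/149)*(1/49821) = 4484830/7423329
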